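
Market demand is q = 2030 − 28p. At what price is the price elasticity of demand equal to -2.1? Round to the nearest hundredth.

Set −bp/(a − bp) = −2.1 ⇒ bp = 2.1(a − bp) ⇒ bp(1+2.1) = 2.1·a.
p = 2.1·2030/(28·3.1) ≈ 49.11.

49.11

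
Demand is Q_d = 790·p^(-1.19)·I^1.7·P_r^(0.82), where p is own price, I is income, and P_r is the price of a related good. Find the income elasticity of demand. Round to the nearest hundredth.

1.70

For a Cobb–Douglas (constant-elasticity) form Q_d = A·I^α·…, the elasticity with respect to I equals the exponent α at every point.
Here the exponent on I is 1.7, so the income elasticity of demand is 1.70.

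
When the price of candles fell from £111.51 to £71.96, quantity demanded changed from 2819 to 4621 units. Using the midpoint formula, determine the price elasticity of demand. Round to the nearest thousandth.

%Δq = (4621 − 2819)/[(2819 + 4621)/2] = 1802/3720 ≈ 0.4844.
%ΔP = (71.96 − 111.51)/[(111.51 + 71.96)/2] = -39.55/91.735 ≈ -0.4311.
Arc elasticity E = %Δq/%ΔP ≈ 0.4844/-0.4311 ≈ -1.124.
|E| > 1: demand is elastic over this range.

-1.124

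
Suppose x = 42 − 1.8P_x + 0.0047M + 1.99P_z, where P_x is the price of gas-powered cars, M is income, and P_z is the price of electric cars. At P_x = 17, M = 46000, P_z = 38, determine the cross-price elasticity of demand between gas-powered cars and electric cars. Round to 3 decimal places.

Evaluating quantity at (P_x, M, P_z) gives x = 42 − 1.8(17) + 0.0047(46000) + 1.99(38) = 42 − 30.6 + 216.2 + 75.62 = 303.22.
∂x/∂P_z = +1.99, so E_xy = 1.99·(38/303.22) ≈ 0.249.
E_xy > 0: the goods are substitutes.

0.249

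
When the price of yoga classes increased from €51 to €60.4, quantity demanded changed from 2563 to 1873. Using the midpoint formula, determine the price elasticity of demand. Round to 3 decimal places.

-1.843

%ΔQ = (1873 − 2563)/[(2563 + 1873)/2] = -690/2218 ≈ -0.3111.
%Δp = (60.4 − 51)/[(51 + 60.4)/2] = 9.4/55.7 ≈ 0.1688.
Arc elasticity E = %ΔQ/%Δp ≈ -0.3111/0.1688 ≈ -1.843.
|E| > 1: demand is elastic over this range.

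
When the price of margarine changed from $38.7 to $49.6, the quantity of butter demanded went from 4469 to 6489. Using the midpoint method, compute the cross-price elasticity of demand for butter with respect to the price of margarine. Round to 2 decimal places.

%ΔQ_x = (6489 − 4469)/[(4469+6489)/2] = 2020/5479 ≈ 0.3687.
%ΔP_y = (49.6 − 38.7)/[(38.7+49.6)/2] ≈ 0.2469.
E_xy = 0.3687/0.2469 ≈ 1.49.
E_xy > 0, so butter and margarine are substitutes.

1.49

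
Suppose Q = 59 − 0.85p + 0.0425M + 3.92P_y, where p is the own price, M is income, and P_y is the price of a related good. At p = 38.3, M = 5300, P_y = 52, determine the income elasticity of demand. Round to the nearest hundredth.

Evaluating quantity at (p, M, P_y) gives Q = 59 − 0.85(38.3) + 0.0425(5300) + 3.92(52) = 59 − 32.555 + 225.25 + 203.84 = 455.535.
∂Q/∂M = +0.0425, so E_I = 0.0425·(5300/455.535) ≈ 0.49.
E_I ∈ (0,1): normal good (necessity).

0.49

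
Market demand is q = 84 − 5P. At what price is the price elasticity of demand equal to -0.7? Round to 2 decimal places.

6.92

Set −bP/(a − bP) = −0.7 ⇒ bP = 0.7(a − bP) ⇒ bP(1+0.7) = 0.7·a.
P = 0.7·84/(5·1.7) ≈ 6.92.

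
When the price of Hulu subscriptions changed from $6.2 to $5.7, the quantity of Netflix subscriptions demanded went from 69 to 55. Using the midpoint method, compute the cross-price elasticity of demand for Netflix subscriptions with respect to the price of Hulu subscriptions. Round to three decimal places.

2.687

%ΔQ_x = (55 − 69)/[(69+55)/2] = -14/62 ≈ -0.2258.
%ΔP_y = (5.7 − 6.2)/[(6.2+5.7)/2] ≈ -0.0840.
E_xy = -0.2258/-0.0840 ≈ 2.687.
E_xy > 0, so Netflix subscriptions and Hulu subscriptions are substitutes.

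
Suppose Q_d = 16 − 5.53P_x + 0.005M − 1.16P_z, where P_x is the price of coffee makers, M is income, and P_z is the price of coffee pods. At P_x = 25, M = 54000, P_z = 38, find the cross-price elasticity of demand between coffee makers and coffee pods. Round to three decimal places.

-0.425

Substituting, Q_d = 16 − 5.53(25) + 0.005(54000) − 1.16(38) = 16 − 138.25 + 270 − 44.08 = 103.67.
∂Q_d/∂P_z = −1.16, so E_xy = -1.16·(38/103.67) ≈ -0.425.
E_xy < 0: the goods are complements.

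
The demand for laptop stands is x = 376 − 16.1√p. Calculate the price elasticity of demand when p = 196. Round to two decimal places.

-0.75

At p = 196, x = 150.6.
dx/dp = −16.1/(2√p) = −16.1/(2·14).
Point elasticity E = (dx/dp)·(p/x) = -0.575 × 196/150.6 ≈ -0.75.
|E| < 1, so demand is inelastic at this price.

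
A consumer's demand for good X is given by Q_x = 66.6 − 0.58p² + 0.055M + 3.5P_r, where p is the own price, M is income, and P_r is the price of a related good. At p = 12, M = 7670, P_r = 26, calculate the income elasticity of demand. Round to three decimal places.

0.851

Evaluating quantity at (p, M, P_r) gives Q_x = 66.6 − 0.58(12)² + 0.055(7670) + 3.5(26) = 66.6 − 83.52 + 421.85 + 91 = 495.93.
∂Q_x/∂M = +0.055, so E_I = 0.055·(7670/495.93) ≈ 0.851.
E_I ∈ (0,1): normal good (necessity).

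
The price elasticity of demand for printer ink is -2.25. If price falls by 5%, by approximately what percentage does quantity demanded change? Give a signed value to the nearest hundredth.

11.25

%ΔQ ≈ E × %ΔP = (-2.25) × (-5%) = 11.25%.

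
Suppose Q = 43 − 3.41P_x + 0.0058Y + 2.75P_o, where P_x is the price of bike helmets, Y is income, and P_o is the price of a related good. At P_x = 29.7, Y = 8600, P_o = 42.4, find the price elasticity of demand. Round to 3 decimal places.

First evaluate Q: 43 − 3.41(29.7) + 0.0058(8600) + 2.75(42.4) = 43 − 101.277 + 49.88 + 116.6 = 108.203.
∂Q/∂P_x = −3.41, so E_p = (−3.41)·(29.7/108.203) ≈ -0.936.
|E_p| < 1: demand is inelastic.

-0.936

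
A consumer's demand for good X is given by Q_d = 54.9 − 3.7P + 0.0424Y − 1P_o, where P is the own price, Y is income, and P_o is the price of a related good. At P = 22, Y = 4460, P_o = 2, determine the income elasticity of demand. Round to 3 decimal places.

First evaluate Q_d: 54.9 − 3.7(22) + 0.0424(4460) − 1(2) = 54.9 − 81.4 + 189.104 − 2 = 160.604.
∂Q_d/∂Y = +0.0424, so E_I = 0.0424·(4460/160.604) ≈ 1.177.
E_I > 1: normal good (luxury).

1.177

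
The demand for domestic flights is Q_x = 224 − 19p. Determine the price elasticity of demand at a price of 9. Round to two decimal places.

-3.23

At p = 9, Q_x = 53.
dQ_x/dp = −19.
Point elasticity E = (dQ_x/dp)·(p/Q_x) = -19 × 9/53 ≈ -3.23.
|E| > 1, so demand is elastic at this price.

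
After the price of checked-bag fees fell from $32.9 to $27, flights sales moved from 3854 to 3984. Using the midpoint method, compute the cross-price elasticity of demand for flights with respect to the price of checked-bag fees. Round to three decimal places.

%ΔQ_x = (3984 − 3854)/[(3854+3984)/2] = 130/3919 ≈ 0.0332.
%ΔP_y = (27 − 32.9)/[(32.9+27)/2] ≈ -0.1970.
E_xy = 0.0332/-0.1970 ≈ -0.168.
E_xy < 0, so flights and checked-bag fees are complements.

-0.168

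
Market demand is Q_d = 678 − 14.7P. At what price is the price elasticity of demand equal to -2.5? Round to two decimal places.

Set −bP/(a − bP) = −2.5 ⇒ bP = 2.5(a − bP) ⇒ bP(1+2.5) = 2.5·a.
P = 2.5·678/(14.7·3.5) ≈ 32.94.

32.94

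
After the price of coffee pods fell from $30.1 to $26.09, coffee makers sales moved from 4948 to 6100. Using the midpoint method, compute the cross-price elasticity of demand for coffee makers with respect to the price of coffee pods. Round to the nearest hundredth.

-1.46

%ΔQ_x = (6100 − 4948)/[(4948+6100)/2] = 1152/5524 ≈ 0.2085.
%ΔP_y = (26.09 − 30.1)/[(30.1+26.09)/2] ≈ -0.1427.
E_xy = 0.2085/-0.1427 ≈ -1.46.
E_xy < 0, so coffee makers and coffee pods are complements.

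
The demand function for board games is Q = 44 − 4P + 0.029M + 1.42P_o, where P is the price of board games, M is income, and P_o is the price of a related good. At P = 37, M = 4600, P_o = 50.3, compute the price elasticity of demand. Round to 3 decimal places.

-1.468

Evaluating quantity at (P, M, P_o) gives Q = 44 − 4(37) + 0.029(4600) + 1.42(50.3) = 44 − 148 + 133.4 + 71.426 = 100.826.
∂Q/∂P = −4, so E_p = (−4)·(37/100.826) ≈ -1.468.
|E_p| > 1: demand is elastic.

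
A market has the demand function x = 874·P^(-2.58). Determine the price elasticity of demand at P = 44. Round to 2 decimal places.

-2.58

For a Cobb–Douglas (constant-elasticity) form x = A·P^α·…, the elasticity with respect to P equals the exponent α at every point.
Here the exponent on P is -2.58, so the price elasticity of demand is -2.58.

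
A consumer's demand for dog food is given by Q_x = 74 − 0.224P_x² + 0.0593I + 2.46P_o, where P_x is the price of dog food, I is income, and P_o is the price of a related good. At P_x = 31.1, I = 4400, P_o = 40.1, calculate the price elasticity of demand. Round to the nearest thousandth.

-1.998

Q_x = 74 − 0.224(31.1)² + 0.0593(4400) + 2.46(40.1) = 74 − 216.655 + 260.92 + 98.646 = 216.911.
∂Q_x/∂P_x = −2·0.224·P_x = -13.9328, so E_p = -13.9328·(31.1/216.911) ≈ -1.998.
|E_p| > 1: demand is elastic.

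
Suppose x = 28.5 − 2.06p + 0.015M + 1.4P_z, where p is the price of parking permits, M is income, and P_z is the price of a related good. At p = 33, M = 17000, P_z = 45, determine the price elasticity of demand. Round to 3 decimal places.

x = 28.5 − 2.06(33) + 0.015(17000) + 1.4(45) = 28.5 − 67.98 + 255 + 63 = 278.52.
∂x/∂p = −2.06, so E_p = (−2.06)·(33/278.52) ≈ -0.244.
|E_p| < 1: demand is inelastic.

-0.244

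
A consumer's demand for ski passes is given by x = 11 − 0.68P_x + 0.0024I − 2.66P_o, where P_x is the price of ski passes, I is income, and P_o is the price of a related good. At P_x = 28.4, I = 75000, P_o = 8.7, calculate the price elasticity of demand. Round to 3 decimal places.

-0.130

First evaluate x: 11 − 0.68(28.4) + 0.0024(75000) − 2.66(8.7) = 11 − 19.312 + 180 − 23.142 = 148.546.
∂x/∂P_x = −0.68, so E_p = (−0.68)·(28.4/148.546) ≈ -0.130.
|E_p| < 1: demand is inelastic.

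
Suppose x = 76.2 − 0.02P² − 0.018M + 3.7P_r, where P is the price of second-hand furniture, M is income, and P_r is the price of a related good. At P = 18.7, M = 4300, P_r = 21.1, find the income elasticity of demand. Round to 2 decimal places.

-1.11

Evaluating quantity at (P, M, P_r) gives x = 76.2 − 0.02(18.7)² − 0.018(4300) + 3.7(21.1) = 76.2 − 6.9938 − 77.4 + 78.07 = 69.8762.
∂x/∂M = −0.018, so E_I = -0.018·(4300/69.8762) ≈ -1.11.
E_I < 0: inferior good.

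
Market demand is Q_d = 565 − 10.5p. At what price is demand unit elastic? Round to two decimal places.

26.90

For linear demand Q_d = a − bp, E = −bp/(a − bp). |E| = 1 ⇒ bp = a − bp ⇒ p = a/(2b).
p = 565/(2·10.5) ≈ 26.90.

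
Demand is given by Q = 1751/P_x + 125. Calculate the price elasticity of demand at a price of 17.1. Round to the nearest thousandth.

-0.450

At P_x = 17.1, Q = 227.3977.
dQ/dP_x = −1751/P_x² = −5.9882.
Point elasticity E = (dQ/dP_x)·(P_x/Q) = -5.9882 × 17.1/227.3977 ≈ -0.450.
|E| < 1, so demand is inelastic at this price.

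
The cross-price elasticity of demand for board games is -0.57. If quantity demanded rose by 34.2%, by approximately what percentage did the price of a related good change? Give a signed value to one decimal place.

%ΔQ ≈ E × %ΔP_y ⇒ %ΔP_y = %ΔQ / E = (34.2%)/(-0.57) = -60.0%.

-60.0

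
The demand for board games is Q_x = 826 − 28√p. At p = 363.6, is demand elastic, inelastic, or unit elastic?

inelastic

At p = 363.6, Q_x = 292.0876.
dQ_x/dp = −28/(2√p) = −28/(2·19.0683).
Point elasticity E = (dQ_x/dp)·(p/Q_x) = -0.7342 × 363.6/292.0876 ≈ -0.914.
|E| ≈ 0.914 < 1, so demand is inelastic.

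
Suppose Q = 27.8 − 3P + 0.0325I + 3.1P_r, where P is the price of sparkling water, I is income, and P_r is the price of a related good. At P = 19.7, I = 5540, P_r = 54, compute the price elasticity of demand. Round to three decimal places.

Substituting, Q = 27.8 − 3(19.7) + 0.0325(5540) + 3.1(54) = 27.8 − 59.1 + 180.05 + 167.4 = 316.15.
∂Q/∂P = −3, so E_p = (−3)·(19.7/316.15) ≈ -0.187.
|E_p| < 1: demand is inelastic.

-0.187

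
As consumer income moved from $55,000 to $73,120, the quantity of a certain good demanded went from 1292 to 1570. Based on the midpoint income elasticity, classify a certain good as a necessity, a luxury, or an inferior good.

necessity

%ΔQ = (1570 − 1292)/[(1292+1570)/2] = 278/1431 ≈ 0.1943.
%ΔY = (73,120 − 55,000)/[(55,000+73,120)/2] = 18120/64060 ≈ 0.2829.
E_I = %ΔQ/%ΔY ≈ 0.687.
E_I ∈ (0,1): normal good (necessity).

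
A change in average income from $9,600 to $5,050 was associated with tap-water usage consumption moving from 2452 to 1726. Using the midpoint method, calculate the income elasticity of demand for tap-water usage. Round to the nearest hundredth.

0.56

%ΔQ = (1726 − 2452)/[(2452+1726)/2] = -726/2089 ≈ -0.3475.
%ΔI = (5,050 − 9,600)/[(9,600+5,050)/2] = -4550/7325 ≈ -0.6212.
E_I = %ΔQ/%ΔI ≈ 0.56.
E_I ∈ (0,1): normal good (necessity).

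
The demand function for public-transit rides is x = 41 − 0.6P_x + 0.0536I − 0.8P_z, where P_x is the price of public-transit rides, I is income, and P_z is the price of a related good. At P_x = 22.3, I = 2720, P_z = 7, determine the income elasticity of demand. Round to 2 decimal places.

0.87

Evaluating quantity at (P_x, I, P_z) gives x = 41 − 0.6(22.3) + 0.0536(2720) − 0.8(7) = 41 − 13.38 + 145.792 − 5.6 = 167.812.
∂x/∂I = +0.0536, so E_I = 0.0536·(2720/167.812) ≈ 0.87.
E_I ∈ (0,1): normal good (necessity).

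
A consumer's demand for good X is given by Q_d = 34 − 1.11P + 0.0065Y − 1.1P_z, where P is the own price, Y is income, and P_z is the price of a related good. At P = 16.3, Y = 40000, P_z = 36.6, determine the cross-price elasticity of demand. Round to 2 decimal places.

At the given point, Q_d = 34 − 1.11(16.3) + 0.0065(40000) − 1.1(36.6) = 34 − 18.093 + 260 − 40.26 = 235.647.
∂Q_d/∂P_z = −1.1, so E_xy = -1.1·(36.6/235.647) ≈ -0.17.
E_xy < 0: the goods are complements.

-0.17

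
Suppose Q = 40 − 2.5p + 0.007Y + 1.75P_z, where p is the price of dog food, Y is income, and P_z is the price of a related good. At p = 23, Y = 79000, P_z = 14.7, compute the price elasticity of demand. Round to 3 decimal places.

First evaluate Q: 40 − 2.5(23) + 0.007(79000) + 1.75(14.7) = 40 − 57.5 + 553 + 25.725 = 561.225.
∂Q/∂p = −2.5, so E_p = (−2.5)·(23/561.225) ≈ -0.102.
|E_p| < 1: demand is inelastic.

-0.102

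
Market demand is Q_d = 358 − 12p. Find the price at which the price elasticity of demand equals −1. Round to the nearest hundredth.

14.92

For linear demand Q_d = a − bp, E = −bp/(a − bp). |E| = 1 ⇒ bp = a − bp ⇒ p = a/(2b).
p = 358/(2·12) ≈ 14.92.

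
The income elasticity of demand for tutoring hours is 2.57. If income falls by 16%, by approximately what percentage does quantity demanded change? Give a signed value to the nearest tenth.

%ΔQ ≈ E × %ΔI = (2.57) × (-16%) ≈ -41.1%.

-41.1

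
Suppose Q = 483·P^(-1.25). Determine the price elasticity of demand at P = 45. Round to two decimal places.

For a Cobb–Douglas (constant-elasticity) form Q = A·P^α·…, the elasticity with respect to P equals the exponent α at every point.
Here the exponent on P is -1.25, so the price elasticity of demand is -1.25.

-1.25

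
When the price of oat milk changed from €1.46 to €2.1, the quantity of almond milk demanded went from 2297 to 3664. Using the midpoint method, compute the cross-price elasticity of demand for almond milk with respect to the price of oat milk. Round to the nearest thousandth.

1.276

%ΔQ_x = (3664 − 2297)/[(2297+3664)/2] = 1367/2980.5 ≈ 0.4586.
%ΔP_y = (2.1 − 1.46)/[(1.46+2.1)/2] ≈ 0.3596.
E_xy = 0.4586/0.3596 ≈ 1.276.
E_xy > 0, so almond milk and oat milk are substitutes.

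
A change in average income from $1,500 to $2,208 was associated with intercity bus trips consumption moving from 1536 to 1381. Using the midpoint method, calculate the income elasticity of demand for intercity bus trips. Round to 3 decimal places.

-0.278

%ΔQ = (1381 − 1536)/[(1536+1381)/2] = -155/1458.5 ≈ -0.1063.
%ΔI = (2,208 − 1,500)/[(1,500+2,208)/2] = 708/1854 ≈ 0.3819.
E_I = %ΔQ/%ΔI ≈ -0.278.
E_I < 0: inferior good.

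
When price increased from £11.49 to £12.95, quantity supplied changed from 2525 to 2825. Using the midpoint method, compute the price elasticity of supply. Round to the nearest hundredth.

0.94

%Δq = (2825 − 2525)/[(2525 + 2825)/2] = 300/2675 ≈ 0.1121.
%Δp = (12.95 − 11.49)/[(11.49 + 12.95)/2] = 1.46/12.22 ≈ 0.1195.
Arc elasticity E = %Δq/%Δp ≈ 0.1121/0.1195 ≈ 0.94.
|E| < 1: supply is inelastic over this range.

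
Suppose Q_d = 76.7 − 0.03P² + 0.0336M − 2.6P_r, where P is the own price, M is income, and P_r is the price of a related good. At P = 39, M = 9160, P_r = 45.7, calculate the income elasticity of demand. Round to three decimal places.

1.399

At the given point, Q_d = 76.7 − 0.03(39)² + 0.0336(9160) − 2.6(45.7) = 76.7 − 45.63 + 307.776 − 118.82 = 220.026.
∂Q_d/∂M = +0.0336, so E_I = 0.0336·(9160/220.026) ≈ 1.399.
E_I > 1: normal good (luxury).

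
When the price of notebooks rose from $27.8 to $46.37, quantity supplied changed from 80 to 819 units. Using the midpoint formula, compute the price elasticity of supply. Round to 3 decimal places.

3.283

%ΔQ = (819 − 80)/[(80 + 819)/2] = 739/449.5 ≈ 1.6440.
%Δp = (46.37 − 27.8)/[(27.8 + 46.37)/2] = 18.57/37.085 ≈ 0.5007.
Arc elasticity E = %ΔQ/%Δp ≈ 1.6440/0.5007 ≈ 3.283.
|E| > 1: supply is elastic over this range.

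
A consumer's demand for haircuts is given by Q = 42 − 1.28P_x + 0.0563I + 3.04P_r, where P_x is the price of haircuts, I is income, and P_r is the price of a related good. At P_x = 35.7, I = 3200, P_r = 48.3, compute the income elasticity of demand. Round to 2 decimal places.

0.56

At the given point, Q = 42 − 1.28(35.7) + 0.0563(3200) + 3.04(48.3) = 42 − 45.696 + 180.16 + 146.832 = 323.296.
∂Q/∂I = +0.0563, so E_I = 0.0563·(3200/323.296) ≈ 0.56.
E_I ∈ (0,1): normal good (necessity).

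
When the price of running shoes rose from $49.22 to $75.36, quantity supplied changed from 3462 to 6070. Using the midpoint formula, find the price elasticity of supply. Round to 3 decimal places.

%ΔQ = (6070 − 3462)/[(3462 + 6070)/2] = 2608/4766 ≈ 0.5472.
%ΔP = (75.36 − 49.22)/[(49.22 + 75.36)/2] = 26.14/62.29 ≈ 0.4197.
Arc elasticity E = %ΔQ/%ΔP ≈ 0.5472/0.4197 ≈ 1.304.
|E| > 1: supply is elastic over this range.

1.304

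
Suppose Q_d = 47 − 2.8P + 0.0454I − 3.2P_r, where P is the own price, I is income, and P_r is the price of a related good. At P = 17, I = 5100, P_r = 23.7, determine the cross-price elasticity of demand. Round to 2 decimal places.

Q_d = 47 − 2.8(17) + 0.0454(5100) − 3.2(23.7) = 47 − 47.6 + 231.54 − 75.84 = 155.1.
∂Q_d/∂P_r = −3.2, so E_xy = -3.2·(23.7/155.1) ≈ -0.49.
E_xy < 0: the goods are complements.

-0.49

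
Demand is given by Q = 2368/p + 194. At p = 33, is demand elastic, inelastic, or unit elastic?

inelastic

At p = 33, Q = 265.7576.
dQ/dp = −2368/p² = −2.1745.
Point elasticity E = (dQ/dp)·(p/Q) = -2.1745 × 33/265.7576 ≈ -0.270.
|E| ≈ 0.270 < 1, so demand is inelastic.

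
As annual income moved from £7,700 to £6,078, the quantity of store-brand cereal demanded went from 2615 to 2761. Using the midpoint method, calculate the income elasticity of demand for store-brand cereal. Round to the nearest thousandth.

-0.231

%ΔQ = (2761 − 2615)/[(2615+2761)/2] = 146/2688 ≈ 0.0543.
%ΔI = (6,078 − 7,700)/[(7,700+6,078)/2] = -1622/6889 ≈ -0.2354.
E_I = %ΔQ/%ΔI ≈ -0.231.
E_I < 0: inferior good.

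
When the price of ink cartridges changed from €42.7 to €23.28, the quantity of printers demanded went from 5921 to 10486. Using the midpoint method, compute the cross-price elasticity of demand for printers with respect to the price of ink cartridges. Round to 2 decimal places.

-0.95

%ΔQ_x = (10486 − 5921)/[(5921+10486)/2] = 4565/8203.5 ≈ 0.5565.
%ΔP_y = (23.28 − 42.7)/[(42.7+23.28)/2] ≈ -0.5887.
E_xy = 0.5565/-0.5887 ≈ -0.95.
E_xy < 0, so printers and ink cartridges are complements.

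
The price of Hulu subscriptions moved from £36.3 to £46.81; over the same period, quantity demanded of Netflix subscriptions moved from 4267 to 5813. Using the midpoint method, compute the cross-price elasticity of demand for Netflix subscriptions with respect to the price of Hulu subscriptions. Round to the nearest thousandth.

%ΔQ_x = (5813 − 4267)/[(4267+5813)/2] = 1546/5040 ≈ 0.3067.
%ΔP_y = (46.81 − 36.3)/[(36.3+46.81)/2] ≈ 0.2529.
E_xy = 0.3067/0.2529 ≈ 1.213.
E_xy > 0, so Netflix subscriptions and Hulu subscriptions are substitutes.

1.213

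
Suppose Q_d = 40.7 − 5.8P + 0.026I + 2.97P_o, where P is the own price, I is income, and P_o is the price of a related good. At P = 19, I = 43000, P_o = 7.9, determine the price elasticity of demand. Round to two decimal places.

First evaluate Q_d: 40.7 − 5.8(19) + 0.026(43000) + 2.97(7.9) = 40.7 − 110.2 + 1118 + 23.463 = 1071.963.
∂Q_d/∂P = −5.8, so E_p = (−5.8)·(19/1071.963) ≈ -0.10.
|E_p| < 1: demand is inelastic.

-0.10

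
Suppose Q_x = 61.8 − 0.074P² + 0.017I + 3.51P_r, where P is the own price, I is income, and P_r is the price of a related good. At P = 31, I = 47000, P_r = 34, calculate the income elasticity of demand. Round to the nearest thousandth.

Q_x = 61.8 − 0.074(31)² + 0.017(47000) + 3.51(34) = 61.8 − 71.114 + 799 + 119.34 = 909.026.
∂Q_x/∂I = +0.017, so E_I = 0.017·(47000/909.026) ≈ 0.879.
E_I ∈ (0,1): normal good (necessity).

0.879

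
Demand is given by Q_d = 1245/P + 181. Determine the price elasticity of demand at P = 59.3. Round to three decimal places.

-0.104

At P = 59.3, Q_d = 201.9949.
dQ_d/dP = −1245/P² = −0.354.
Point elasticity E = (dQ_d/dP)·(P/Q_d) = -0.354 × 59.3/201.9949 ≈ -0.104.
|E| < 1, so demand is inelastic at this price.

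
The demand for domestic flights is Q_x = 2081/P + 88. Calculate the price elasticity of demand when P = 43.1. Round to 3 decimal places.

At P = 43.1, Q_x = 136.2831.
dQ_x/dP = −2081/P² = −1.1203.
Point elasticity E = (dQ_x/dP)·(P/Q_x) = -1.1203 × 43.1/136.2831 ≈ -0.354.
|E| < 1, so demand is inelastic at this price.

-0.354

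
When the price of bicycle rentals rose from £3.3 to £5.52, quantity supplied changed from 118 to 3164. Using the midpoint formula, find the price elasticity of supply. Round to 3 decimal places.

%Δq = (3164 − 118)/[(118 + 3164)/2] = 3046/1641 ≈ 1.8562.
%Δp = (5.52 − 3.3)/[(3.3 + 5.52)/2] = 2.22/4.41 ≈ 0.5034.
Arc elasticity E = %Δq/%Δp ≈ 1.8562/0.5034 ≈ 3.687.
|E| > 1: supply is elastic over this range.

3.687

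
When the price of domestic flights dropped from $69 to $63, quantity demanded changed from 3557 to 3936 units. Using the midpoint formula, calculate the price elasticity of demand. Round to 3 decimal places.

%Δq = (3936 − 3557)/[(3557 + 3936)/2] = 379/3746.5 ≈ 0.1012.
%Δp = (63 − 69)/[(69 + 63)/2] = -6/66 ≈ -0.0909.
Arc elasticity E = %Δq/%Δp ≈ 0.1012/-0.0909 ≈ -1.113.
|E| > 1: demand is elastic over this range.

-1.113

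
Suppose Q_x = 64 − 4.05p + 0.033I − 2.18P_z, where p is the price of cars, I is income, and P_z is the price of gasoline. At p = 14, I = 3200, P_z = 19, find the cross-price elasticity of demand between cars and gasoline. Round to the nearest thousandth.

Evaluating quantity at (p, I, P_z) gives Q_x = 64 − 4.05(14) + 0.033(3200) − 2.18(19) = 64 − 56.7 + 105.6 − 41.42 = 71.48.
∂Q_x/∂P_z = −2.18, so E_xy = -2.18·(19/71.48) ≈ -0.579.
E_xy < 0: the goods are complements.

-0.579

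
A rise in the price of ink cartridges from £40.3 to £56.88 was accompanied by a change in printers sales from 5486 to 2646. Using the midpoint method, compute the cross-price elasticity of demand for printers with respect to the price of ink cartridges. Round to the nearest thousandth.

-2.047

%ΔQ_x = (2646 − 5486)/[(5486+2646)/2] = -2840/4066 ≈ -0.6985.
%ΔP_y = (56.88 − 40.3)/[(40.3+56.88)/2] ≈ 0.3412.
E_xy = -0.6985/0.3412 ≈ -2.047.
E_xy < 0, so printers and ink cartridges are complements.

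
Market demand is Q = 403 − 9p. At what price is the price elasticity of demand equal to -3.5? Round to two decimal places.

34.83

Set −bp/(a − bp) = −3.5 ⇒ bp = 3.5(a − bp) ⇒ bp(1+3.5) = 3.5·a.
p = 3.5·403/(9·4.5) ≈ 34.83.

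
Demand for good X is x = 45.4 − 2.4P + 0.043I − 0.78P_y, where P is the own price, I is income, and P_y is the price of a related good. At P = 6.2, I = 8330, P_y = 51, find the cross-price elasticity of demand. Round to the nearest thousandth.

At the given point, x = 45.4 − 2.4(6.2) + 0.043(8330) − 0.78(51) = 45.4 − 14.88 + 358.19 − 39.78 = 348.93.
∂x/∂P_y = −0.78, so E_xy = -0.78·(51/348.93) ≈ -0.114.
E_xy < 0: the goods are complements.

-0.114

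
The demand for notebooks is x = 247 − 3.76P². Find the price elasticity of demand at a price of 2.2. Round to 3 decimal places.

-0.159

At P = 2.2, x = 228.8016.
dx/dP = −2·3.76·P = −16.544.
Point elasticity E = (dx/dP)·(P/x) = -16.544 × 2.2/228.8016 ≈ -0.159.
|E| < 1, so demand is inelastic at this price.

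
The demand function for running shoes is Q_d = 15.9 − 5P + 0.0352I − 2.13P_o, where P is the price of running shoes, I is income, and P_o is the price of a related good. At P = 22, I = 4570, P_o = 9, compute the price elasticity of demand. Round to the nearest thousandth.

At the given point, Q_d = 15.9 − 5(22) + 0.0352(4570) − 2.13(9) = 15.9 − 110 + 160.864 − 19.17 = 47.594.
∂Q_d/∂P = −5, so E_p = (−5)·(22/47.594) ≈ -2.311.
|E_p| > 1: demand is elastic.

-2.311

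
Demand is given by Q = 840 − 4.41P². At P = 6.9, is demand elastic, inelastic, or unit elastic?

At P = 6.9, Q = 630.0399.
dQ/dP = −2·4.41·P = −60.858.
Point elasticity E = (dQ/dP)·(P/Q) = -60.858 × 6.9/630.0399 ≈ -0.666.
|E| ≈ 0.666 < 1, so demand is inelastic.

inelastic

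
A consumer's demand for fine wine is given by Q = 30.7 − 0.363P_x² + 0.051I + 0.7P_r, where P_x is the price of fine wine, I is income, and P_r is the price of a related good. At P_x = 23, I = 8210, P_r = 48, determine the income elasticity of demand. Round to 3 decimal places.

1.439

At the given point, Q = 30.7 − 0.363(23)² + 0.051(8210) + 0.7(48) = 30.7 − 192.027 + 418.71 + 33.6 = 290.983.
∂Q/∂I = +0.051, so E_I = 0.051·(8210/290.983) ≈ 1.439.
E_I > 1: normal good (luxury).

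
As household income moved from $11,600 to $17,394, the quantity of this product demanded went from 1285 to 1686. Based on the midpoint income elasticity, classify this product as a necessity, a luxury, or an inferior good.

necessity

%ΔQ = (1686 − 1285)/[(1285+1686)/2] = 401/1485.5 ≈ 0.2699.
%ΔY = (17,394 − 11,600)/[(11,600+17,394)/2] = 5794/14497 ≈ 0.3997.
E_I = %ΔQ/%ΔY ≈ 0.675.
E_I ∈ (0,1): normal good (necessity).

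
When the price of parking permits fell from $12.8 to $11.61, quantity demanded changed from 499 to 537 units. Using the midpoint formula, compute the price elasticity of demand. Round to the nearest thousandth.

%Δq = (537 − 499)/[(499 + 537)/2] = 38/518 ≈ 0.0734.
%Δp = (11.61 − 12.8)/[(12.8 + 11.61)/2] = -1.19/12.205 ≈ -0.0975.
Arc elasticity E = %Δq/%Δp ≈ 0.0734/-0.0975 ≈ -0.752.
|E| < 1: demand is inelastic over this range.

-0.752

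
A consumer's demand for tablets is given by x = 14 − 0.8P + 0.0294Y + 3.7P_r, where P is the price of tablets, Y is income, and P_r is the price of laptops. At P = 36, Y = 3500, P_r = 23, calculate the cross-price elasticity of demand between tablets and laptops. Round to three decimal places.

0.491

Substituting, x = 14 − 0.8(36) + 0.0294(3500) + 3.7(23) = 14 − 28.8 + 102.9 + 85.1 = 173.2.
∂x/∂P_r = +3.7, so E_xy = 3.7·(23/173.2) ≈ 0.491.
E_xy > 0: the goods are substitutes.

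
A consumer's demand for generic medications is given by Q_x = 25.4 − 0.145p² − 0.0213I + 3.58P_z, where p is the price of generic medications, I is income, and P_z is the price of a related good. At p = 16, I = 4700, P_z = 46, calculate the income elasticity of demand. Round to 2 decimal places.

Evaluating quantity at (p, I, P_z) gives Q_x = 25.4 − 0.145(16)² − 0.0213(4700) + 3.58(46) = 25.4 − 37.12 − 100.11 + 164.68 = 52.85.
∂Q_x/∂I = −0.0213, so E_I = -0.0213·(4700/52.85) ≈ -1.89.
E_I < 0: inferior good.

-1.89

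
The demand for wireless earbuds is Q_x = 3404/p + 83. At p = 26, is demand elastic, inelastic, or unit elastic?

At p = 26, Q_x = 213.9231.
dQ_x/dp = −3404/p² = −5.0355.
Point elasticity E = (dQ_x/dp)·(p/Q_x) = -5.0355 × 26/213.9231 ≈ -0.612.
|E| ≈ 0.612 < 1, so demand is inelastic.

inelastic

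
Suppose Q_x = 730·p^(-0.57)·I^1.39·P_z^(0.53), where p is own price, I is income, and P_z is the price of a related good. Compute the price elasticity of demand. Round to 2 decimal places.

For a Cobb–Douglas (constant-elasticity) form Q_x = A·p^α·…, the elasticity with respect to p equals the exponent α at every point.
Here the exponent on p is -0.57, so the price elasticity of demand is -0.57.

-0.57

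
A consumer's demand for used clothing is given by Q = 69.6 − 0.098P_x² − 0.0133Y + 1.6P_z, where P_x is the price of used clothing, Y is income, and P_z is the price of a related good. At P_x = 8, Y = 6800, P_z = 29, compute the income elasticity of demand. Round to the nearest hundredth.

-4.69

At the given point, Q = 69.6 − 0.098(8)² − 0.0133(6800) + 1.6(29) = 69.6 − 6.272 − 90.44 + 46.4 = 19.288.
∂Q/∂Y = −0.0133, so E_I = -0.0133·(6800/19.288) ≈ -4.69.
E_I < 0: inferior good.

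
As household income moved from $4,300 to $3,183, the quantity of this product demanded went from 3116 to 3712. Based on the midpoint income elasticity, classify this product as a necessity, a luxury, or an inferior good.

inferior

%ΔQ = (3712 − 3116)/[(3116+3712)/2] = 596/3414 ≈ 0.1746.
%ΔI = (3,183 − 4,300)/[(4,300+3,183)/2] = -1117/3741.5 ≈ -0.2985.
E_I = %ΔQ/%ΔI ≈ -0.585.
E_I < 0: inferior good.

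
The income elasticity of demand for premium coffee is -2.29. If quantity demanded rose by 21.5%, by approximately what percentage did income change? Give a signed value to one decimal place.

-9.4

%ΔQ ≈ E × %ΔI ⇒ %ΔI = %ΔQ / E = (21.5%)/(-2.29) ≈ -9.4%.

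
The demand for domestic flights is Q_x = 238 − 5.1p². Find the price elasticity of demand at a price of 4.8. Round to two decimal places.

At p = 4.8, Q_x = 120.496.
dQ_x/dp = −2·5.1·p = −48.96.
Point elasticity E = (dQ_x/dp)·(p/Q_x) = -48.96 × 4.8/120.496 ≈ -1.95.
|E| > 1, so demand is elastic at this price.

-1.95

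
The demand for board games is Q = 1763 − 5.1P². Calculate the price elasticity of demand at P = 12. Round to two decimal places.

-1.43

At P = 12, Q = 1028.6.
dQ/dP = −2·5.1·P = −122.4.
Point elasticity E = (dQ/dP)·(P/Q) = -122.4 × 12/1028.6 ≈ -1.43.
|E| > 1, so demand is elastic at this price.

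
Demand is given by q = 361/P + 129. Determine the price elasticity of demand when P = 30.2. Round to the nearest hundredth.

At P = 30.2, q = 140.9536.
dq/dP = −361/P² = −0.3958.
Point elasticity E = (dq/dP)·(P/q) = -0.3958 × 30.2/140.9536 ≈ -0.08.
|E| < 1, so demand is inelastic at this price.

-0.08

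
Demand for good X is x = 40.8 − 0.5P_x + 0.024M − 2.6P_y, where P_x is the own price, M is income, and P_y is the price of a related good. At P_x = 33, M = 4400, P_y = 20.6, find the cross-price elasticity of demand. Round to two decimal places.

-0.70

At the given point, x = 40.8 − 0.5(33) + 0.024(4400) − 2.6(20.6) = 40.8 − 16.5 + 105.6 − 53.56 = 76.34.
∂x/∂P_y = −2.6, so E_xy = -2.6·(20.6/76.34) ≈ -0.70.
E_xy < 0: the goods are complements.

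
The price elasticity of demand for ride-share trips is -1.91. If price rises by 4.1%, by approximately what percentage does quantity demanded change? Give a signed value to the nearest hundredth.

-7.83

%ΔQ ≈ E × %ΔP = (-1.91) × (4.1%) ≈ -7.83%.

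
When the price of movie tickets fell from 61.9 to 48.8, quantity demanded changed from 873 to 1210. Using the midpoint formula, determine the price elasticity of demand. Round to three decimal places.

-1.367

%Δq = (1210 − 873)/[(873 + 1210)/2] = 337/1041.5 ≈ 0.3236.
%Δp = (48.8 − 61.9)/[(61.9 + 48.8)/2] = -13.1/55.35 ≈ -0.2367.
Arc elasticity E = %Δq/%Δp ≈ 0.3236/-0.2367 ≈ -1.367.
|E| > 1: demand is elastic over this range.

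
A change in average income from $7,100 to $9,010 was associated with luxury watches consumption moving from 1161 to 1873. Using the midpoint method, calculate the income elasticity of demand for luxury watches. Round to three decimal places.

%ΔQ = (1873 − 1161)/[(1161+1873)/2] = 712/1517 ≈ 0.4693.
%ΔM = (9,010 − 7,100)/[(7,100+9,010)/2] = 1910/8055 ≈ 0.2371.
E_I = %ΔQ/%ΔM ≈ 1.979.
E_I > 1: normal good (luxury).

1.979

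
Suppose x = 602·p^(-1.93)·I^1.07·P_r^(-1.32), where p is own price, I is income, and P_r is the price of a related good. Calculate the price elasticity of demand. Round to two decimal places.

-1.93

For a Cobb–Douglas (constant-elasticity) form x = A·p^α·…, the elasticity with respect to p equals the exponent α at every point.
Here the exponent on p is -1.93, so the price elasticity of demand is -1.93.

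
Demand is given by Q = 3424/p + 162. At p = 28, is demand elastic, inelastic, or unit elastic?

inelastic

At p = 28, Q = 284.2857.
dQ/dp = −3424/p² = −4.3673.
Point elasticity E = (dQ/dp)·(p/Q) = -4.3673 × 28/284.2857 ≈ -0.430.
|E| ≈ 0.430 < 1, so demand is inelastic.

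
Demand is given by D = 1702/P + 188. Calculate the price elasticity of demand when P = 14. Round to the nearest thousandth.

-0.393

At P = 14, D = 309.5714.
dD/dP = −1702/P² = −8.6837.
Point elasticity E = (dD/dP)·(P/D) = -8.6837 × 14/309.5714 ≈ -0.393.
|E| < 1, so demand is inelastic at this price.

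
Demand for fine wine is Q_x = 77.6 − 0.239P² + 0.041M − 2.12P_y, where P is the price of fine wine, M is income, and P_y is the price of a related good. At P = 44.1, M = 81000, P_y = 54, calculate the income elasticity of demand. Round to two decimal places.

1.18

Q_x = 77.6 − 0.239(44.1)² + 0.041(81000) − 2.12(54) = 77.6 − 464.8096 + 3321 − 114.48 = 2819.3104.
∂Q_x/∂M = +0.041, so E_I = 0.041·(81000/2819.3104) ≈ 1.18.
E_I > 1: normal good (luxury).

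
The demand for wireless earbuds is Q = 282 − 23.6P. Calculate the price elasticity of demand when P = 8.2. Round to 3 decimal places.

-2.187

At P = 8.2, Q = 88.48.
dQ/dP = −23.6.
Point elasticity E = (dQ/dP)·(P/Q) = -23.6 × 8.2/88.48 ≈ -2.187.
|E| > 1, so demand is elastic at this price.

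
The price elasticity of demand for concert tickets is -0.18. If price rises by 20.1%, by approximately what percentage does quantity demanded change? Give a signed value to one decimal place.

%ΔQ ≈ E × %ΔP = (-0.18) × (20.1%) ≈ -3.6%.

-3.6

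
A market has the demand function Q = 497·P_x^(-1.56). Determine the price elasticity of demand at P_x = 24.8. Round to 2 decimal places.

For a Cobb–Douglas (constant-elasticity) form Q = A·P_x^α·…, the elasticity with respect to P_x equals the exponent α at every point.
Here the exponent on P_x is -1.56, so the price elasticity of demand is -1.56.

-1.56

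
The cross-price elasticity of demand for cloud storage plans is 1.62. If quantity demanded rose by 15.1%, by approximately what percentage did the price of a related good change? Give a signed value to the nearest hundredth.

%ΔQ ≈ E × %ΔP_y ⇒ %ΔP_y = %ΔQ / E = (15.1%)/(1.62) ≈ 9.32%.

9.32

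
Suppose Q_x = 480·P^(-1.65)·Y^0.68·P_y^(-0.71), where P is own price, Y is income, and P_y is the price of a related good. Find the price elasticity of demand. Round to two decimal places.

For a Cobb–Douglas (constant-elasticity) form Q_x = A·P^α·…, the elasticity with respect to P equals the exponent α at every point.
Here the exponent on P is -1.65, so the price elasticity of demand is -1.65.

-1.65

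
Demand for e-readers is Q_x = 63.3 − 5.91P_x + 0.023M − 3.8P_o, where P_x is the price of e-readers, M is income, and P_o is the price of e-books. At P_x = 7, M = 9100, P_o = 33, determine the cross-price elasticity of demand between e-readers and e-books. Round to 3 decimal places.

-1.185

First evaluate Q_x: 63.3 − 5.91(7) + 0.023(9100) − 3.8(33) = 63.3 − 41.37 + 209.3 − 125.4 = 105.83.
∂Q_x/∂P_o = −3.8, so E_xy = -3.8·(33/105.83) ≈ -1.185.
E_xy < 0: the goods are complements.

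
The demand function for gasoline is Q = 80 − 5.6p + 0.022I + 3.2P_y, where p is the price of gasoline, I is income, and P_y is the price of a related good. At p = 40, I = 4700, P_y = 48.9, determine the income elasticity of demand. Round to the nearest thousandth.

Substituting, Q = 80 − 5.6(40) + 0.022(4700) + 3.2(48.9) = 80 − 224 + 103.4 + 156.48 = 115.88.
∂Q/∂I = +0.022, so E_I = 0.022·(4700/115.88) ≈ 0.892.
E_I ∈ (0,1): normal good (necessity).

0.892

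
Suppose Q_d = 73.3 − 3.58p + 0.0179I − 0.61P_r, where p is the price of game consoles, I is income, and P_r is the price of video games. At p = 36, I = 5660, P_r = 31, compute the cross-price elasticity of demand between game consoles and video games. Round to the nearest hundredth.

-0.70

First evaluate Q_d: 73.3 − 3.58(36) + 0.0179(5660) − 0.61(31) = 73.3 − 128.88 + 101.314 − 18.91 = 26.824.
∂Q_d/∂P_r = −0.61, so E_xy = -0.61·(31/26.824) ≈ -0.70.
E_xy < 0: the goods are complements.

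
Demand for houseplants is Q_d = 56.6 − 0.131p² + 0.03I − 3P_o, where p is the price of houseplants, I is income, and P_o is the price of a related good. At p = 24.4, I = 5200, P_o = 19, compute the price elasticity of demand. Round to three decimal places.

-2.010

First evaluate Q_d: 56.6 − 0.131(24.4)² + 0.03(5200) − 3(19) = 56.6 − 77.9922 + 156 − 57 = 77.6078.
∂Q_d/∂p = −2·0.131·p = -6.3928, so E_p = -6.3928·(24.4/77.6078) ≈ -2.010.
|E_p| > 1: demand is elastic.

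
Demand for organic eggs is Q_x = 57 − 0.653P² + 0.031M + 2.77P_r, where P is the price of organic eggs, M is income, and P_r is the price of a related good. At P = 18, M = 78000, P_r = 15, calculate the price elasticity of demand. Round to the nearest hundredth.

At the given point, Q_x = 57 − 0.653(18)² + 0.031(78000) + 2.77(15) = 57 − 211.572 + 2418 + 41.55 = 2304.978.
∂Q_x/∂P = −2·0.653·P = -23.508, so E_p = -23.508·(18/2304.978) ≈ -0.18.
|E_p| < 1: demand is inelastic.

-0.18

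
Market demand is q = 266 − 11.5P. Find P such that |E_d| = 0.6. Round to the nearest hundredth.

8.67

Set −bP/(a − bP) = −0.6 ⇒ bP = 0.6(a − bP) ⇒ bP(1+0.6) = 0.6·a.
P = 0.6·266/(11.5·1.6) ≈ 8.67.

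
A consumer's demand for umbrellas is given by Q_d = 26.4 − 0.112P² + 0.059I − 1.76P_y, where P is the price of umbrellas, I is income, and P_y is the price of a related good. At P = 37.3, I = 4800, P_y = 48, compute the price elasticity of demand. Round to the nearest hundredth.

Evaluating quantity at (P, I, P_y) gives Q_d = 26.4 − 0.112(37.3)² + 0.059(4800) − 1.76(48) = 26.4 − 155.8245 + 283.2 − 84.48 = 69.2955.
∂Q_d/∂P = −2·0.112·P = -8.3552, so E_p = -8.3552·(37.3/69.2955) ≈ -4.50.
|E_p| > 1: demand is elastic.

-4.50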